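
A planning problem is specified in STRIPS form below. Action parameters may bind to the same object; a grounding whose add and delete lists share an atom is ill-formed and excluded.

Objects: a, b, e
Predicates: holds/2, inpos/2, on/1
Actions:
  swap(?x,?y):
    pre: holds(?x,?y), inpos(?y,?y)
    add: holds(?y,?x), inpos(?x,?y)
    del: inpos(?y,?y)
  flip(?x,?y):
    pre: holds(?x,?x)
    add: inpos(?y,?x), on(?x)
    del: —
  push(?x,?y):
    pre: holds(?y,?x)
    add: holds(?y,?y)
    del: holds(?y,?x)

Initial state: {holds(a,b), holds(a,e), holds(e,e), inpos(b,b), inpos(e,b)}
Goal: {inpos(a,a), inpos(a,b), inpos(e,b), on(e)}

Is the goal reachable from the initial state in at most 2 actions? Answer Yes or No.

No

1. swap(a,b)  →  {holds(a,b), holds(a,e), holds(b,a), holds(e,e), inpos(a,b), inpos(e,b)}
2. flip(e,a)  →  {holds(a,b), holds(a,e), holds(b,a), holds(e,e), inpos(a,b), inpos(a,e), inpos(e,b), on(e)}
3. push(b,a)  →  {holds(a,a), holds(a,e), holds(b,a), holds(e,e), inpos(a,b), inpos(a,e), inpos(e,b), on(e)}
4. flip(a,a)  →  {holds(a,a), holds(a,e), holds(b,a), holds(e,e), inpos(a,a), inpos(a,b), inpos(a,e), inpos(e,b), on(a), on(e)}
optimal plan length = 4; 4 > 2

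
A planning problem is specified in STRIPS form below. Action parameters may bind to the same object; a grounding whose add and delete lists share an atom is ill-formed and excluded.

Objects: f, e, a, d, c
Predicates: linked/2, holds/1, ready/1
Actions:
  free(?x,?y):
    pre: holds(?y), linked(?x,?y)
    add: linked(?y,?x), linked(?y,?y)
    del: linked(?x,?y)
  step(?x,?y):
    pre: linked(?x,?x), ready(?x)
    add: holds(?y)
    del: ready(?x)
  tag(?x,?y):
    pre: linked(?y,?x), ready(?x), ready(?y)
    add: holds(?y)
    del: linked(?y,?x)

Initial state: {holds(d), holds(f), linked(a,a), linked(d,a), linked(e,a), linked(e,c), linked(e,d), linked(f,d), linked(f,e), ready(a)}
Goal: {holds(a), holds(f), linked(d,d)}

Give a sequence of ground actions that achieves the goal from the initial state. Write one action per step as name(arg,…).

1. free(f,d)  →  {holds(d), holds(f), linked(a,a), linked(d,a), linked(d,d), linked(d,f), linked(e,a), linked(e,c), linked(e,d), linked(f,e), ready(a)}
2. step(a,a)  →  {holds(a), holds(d), holds(f), linked(a,a), linked(d,a), linked(d,d), linked(d,f), linked(e,a), linked(e,c), linked(e,d), linked(f,e)}

free(f,d); step(a,a)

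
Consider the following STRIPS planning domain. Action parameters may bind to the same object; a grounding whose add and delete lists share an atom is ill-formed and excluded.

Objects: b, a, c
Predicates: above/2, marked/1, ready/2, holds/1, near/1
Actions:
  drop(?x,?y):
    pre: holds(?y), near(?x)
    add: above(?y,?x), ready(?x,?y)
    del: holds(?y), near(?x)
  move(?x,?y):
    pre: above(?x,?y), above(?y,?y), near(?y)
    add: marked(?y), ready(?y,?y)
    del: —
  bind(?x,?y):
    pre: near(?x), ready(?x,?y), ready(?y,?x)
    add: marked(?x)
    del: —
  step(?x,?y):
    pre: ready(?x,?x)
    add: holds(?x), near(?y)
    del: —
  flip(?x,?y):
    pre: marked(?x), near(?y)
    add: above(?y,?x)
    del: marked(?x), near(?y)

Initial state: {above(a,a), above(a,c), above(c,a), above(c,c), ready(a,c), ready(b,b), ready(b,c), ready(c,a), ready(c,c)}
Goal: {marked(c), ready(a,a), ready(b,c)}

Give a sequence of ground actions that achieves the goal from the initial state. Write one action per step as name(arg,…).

1. step(b,a)  →  {above(a,a), above(a,c), above(c,a), above(c,c), holds(b), near(a), ready(a,c), ready(b,b), ready(b,c), ready(c,a), ready(c,c)}
2. move(a,a)  →  {above(a,a), above(a,c), above(c,a), above(c,c), holds(b), marked(a), near(a), ready(a,a), ready(a,c), ready(b,b), ready(b,c), ready(c,a), ready(c,c)}
3. step(b,c)  →  {above(a,a), above(a,c), above(c,a), above(c,c), holds(b), marked(a), near(a), near(c), ready(a,a), ready(a,c), ready(b,b), ready(b,c), ready(c,a), ready(c,c)}
4. move(a,c)  →  {above(a,a), above(a,c), above(c,a), above(c,c), holds(b), marked(a), marked(c), near(a), near(c), ready(a,a), ready(a,c), ready(b,b), ready(b,c), ready(c,a), ready(c,c)}

step(b,a); move(a,a); step(b,c); move(a,c)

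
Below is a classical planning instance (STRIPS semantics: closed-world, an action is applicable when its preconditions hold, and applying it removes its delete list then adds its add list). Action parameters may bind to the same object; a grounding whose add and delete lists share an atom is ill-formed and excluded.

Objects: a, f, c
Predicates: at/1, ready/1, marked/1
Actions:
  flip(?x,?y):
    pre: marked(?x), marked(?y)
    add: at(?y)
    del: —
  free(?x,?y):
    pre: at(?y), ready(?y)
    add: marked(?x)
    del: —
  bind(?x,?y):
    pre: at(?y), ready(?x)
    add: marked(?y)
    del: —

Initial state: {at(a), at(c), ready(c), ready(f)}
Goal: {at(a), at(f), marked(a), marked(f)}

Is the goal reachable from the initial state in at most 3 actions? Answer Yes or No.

Yes

1. free(a,c)  →  {at(a), at(c), marked(a), ready(c), ready(f)}
2. free(f,c)  →  {at(a), at(c), marked(a), marked(f), ready(c), ready(f)}
3. flip(a,f)  →  {at(a), at(c), at(f), marked(a), marked(f), ready(c), ready(f)}
optimal plan length = 3; 3 ≤ 3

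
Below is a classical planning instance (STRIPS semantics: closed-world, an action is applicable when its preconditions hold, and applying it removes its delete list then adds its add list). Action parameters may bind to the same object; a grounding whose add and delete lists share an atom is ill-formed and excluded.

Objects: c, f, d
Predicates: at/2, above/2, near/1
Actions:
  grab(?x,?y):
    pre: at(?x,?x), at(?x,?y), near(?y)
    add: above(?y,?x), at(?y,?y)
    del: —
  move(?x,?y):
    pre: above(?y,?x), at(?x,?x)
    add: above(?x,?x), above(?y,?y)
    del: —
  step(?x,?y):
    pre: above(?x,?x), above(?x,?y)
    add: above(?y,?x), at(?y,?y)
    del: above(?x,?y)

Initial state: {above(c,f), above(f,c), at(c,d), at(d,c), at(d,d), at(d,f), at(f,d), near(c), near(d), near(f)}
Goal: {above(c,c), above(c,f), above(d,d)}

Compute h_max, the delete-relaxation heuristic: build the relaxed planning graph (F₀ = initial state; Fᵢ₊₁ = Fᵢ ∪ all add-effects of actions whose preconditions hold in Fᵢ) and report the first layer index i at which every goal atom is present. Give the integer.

F0 = init (10 atoms)
F1 = F0 ∪ {above(c,d), above(d,d), above(f,d), at(c,c), at(f,f)}  (15 atoms)
F2 = F1 ∪ {above(c,c), above(d,c), above(d,f), above(f,f)}  (19 atoms)
goal ⊆ F2  ⇒  h_max = 2

2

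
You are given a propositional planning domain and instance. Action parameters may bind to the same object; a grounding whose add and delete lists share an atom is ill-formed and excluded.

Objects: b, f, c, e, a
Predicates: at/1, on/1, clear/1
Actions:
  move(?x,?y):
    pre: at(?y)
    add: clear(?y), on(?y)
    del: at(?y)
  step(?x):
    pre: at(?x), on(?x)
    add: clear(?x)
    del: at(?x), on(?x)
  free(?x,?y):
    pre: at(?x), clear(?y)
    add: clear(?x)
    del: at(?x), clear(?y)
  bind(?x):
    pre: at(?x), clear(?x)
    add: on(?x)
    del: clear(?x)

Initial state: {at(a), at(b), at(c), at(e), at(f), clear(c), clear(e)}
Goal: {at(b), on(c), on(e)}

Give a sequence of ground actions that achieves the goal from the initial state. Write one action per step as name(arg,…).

move(b,c); move(b,e)

1. move(b,c)  →  {at(a), at(b), at(e), at(f), clear(c), clear(e), on(c)}
2. move(b,e)  →  {at(a), at(b), at(f), clear(c), clear(e), on(c), on(e)}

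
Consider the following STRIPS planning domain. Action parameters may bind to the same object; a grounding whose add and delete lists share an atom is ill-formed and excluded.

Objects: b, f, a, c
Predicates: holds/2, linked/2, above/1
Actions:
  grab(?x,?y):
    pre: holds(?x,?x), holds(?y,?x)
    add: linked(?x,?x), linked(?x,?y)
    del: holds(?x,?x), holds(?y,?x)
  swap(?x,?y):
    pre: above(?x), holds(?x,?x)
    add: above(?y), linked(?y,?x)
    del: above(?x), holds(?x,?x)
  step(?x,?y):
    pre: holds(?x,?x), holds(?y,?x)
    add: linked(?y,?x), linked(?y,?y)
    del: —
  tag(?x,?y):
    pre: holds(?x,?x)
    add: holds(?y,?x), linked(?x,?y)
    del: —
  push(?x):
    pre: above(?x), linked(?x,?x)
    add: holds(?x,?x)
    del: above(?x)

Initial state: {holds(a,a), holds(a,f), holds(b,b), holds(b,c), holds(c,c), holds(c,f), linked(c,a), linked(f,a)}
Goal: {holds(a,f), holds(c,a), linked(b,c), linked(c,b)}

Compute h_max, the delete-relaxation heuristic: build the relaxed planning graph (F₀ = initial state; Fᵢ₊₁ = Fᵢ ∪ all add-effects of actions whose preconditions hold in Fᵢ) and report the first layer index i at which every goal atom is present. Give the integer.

1

F0 = init (8 atoms)
F1 = F0 ∪ {holds(a,b), holds(a,c), holds(b,a), holds(c,a), holds(c,b), holds(f,a), holds(f,b), holds(f,c), linked(a,a), linked(a,b), linked(a,c), linked(a,f), linked(b,a), linked(b,b), linked(b,c), linked(b,f), linked(c,b), linked(c,c), linked(c,f)}  (27 atoms)
goal ⊆ F1  ⇒  h_max = 1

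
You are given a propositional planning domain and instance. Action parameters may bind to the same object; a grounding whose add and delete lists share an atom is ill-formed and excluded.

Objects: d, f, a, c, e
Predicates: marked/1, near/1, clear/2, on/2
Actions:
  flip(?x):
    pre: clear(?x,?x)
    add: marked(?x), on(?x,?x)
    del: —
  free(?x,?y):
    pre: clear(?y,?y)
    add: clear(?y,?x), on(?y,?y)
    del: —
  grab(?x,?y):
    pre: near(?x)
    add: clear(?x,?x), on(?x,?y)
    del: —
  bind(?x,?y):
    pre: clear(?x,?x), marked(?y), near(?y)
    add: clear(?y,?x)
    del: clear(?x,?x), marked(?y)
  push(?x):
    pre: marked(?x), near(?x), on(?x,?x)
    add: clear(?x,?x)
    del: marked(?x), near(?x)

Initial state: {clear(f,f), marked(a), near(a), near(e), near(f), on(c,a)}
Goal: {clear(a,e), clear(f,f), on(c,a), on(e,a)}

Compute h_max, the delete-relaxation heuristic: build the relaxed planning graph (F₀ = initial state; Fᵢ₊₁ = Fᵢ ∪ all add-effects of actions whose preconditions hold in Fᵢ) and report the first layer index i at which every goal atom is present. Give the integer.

2

F0 = init (6 atoms)
F1 = F0 ∪ {clear(a,a), clear(a,f), clear(e,e), clear(f,a), clear(f,c), clear(f,d), clear(f,e), marked(f), on(a,a), on(a,c), on(a,d), on(a,e), on(a,f), on(e,a), on(e,c), on(e,d), on(e,e), on(e,f), on(f,a), on(f,c), on(f,d), on(f,e), on(f,f)}  (29 atoms)
F2 = F1 ∪ {clear(a,c), clear(a,d), clear(a,e), clear(e,a), clear(e,c), clear(e,d), clear(e,f), marked(e)}  (37 atoms)
goal ⊆ F2  ⇒  h_max = 2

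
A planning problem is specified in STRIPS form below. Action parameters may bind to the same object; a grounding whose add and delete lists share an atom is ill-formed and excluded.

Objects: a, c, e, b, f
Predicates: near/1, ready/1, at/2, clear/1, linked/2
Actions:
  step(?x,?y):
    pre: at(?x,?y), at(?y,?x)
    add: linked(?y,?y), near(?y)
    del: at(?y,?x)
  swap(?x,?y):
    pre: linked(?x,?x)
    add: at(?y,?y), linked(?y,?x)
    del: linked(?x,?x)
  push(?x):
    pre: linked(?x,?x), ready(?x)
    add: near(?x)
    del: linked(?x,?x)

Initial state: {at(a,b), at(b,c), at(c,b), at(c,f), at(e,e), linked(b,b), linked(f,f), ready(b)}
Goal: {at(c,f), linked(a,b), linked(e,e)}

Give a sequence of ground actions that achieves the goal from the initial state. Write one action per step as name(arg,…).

step(e,e); swap(b,a)

1. step(e,e)  →  {at(a,b), at(b,c), at(c,b), at(c,f), linked(b,b), linked(e,e), linked(f,f), near(e), ready(b)}
2. swap(b,a)  →  {at(a,a), at(a,b), at(b,c), at(c,b), at(c,f), linked(a,b), linked(e,e), linked(f,f), near(e), ready(b)}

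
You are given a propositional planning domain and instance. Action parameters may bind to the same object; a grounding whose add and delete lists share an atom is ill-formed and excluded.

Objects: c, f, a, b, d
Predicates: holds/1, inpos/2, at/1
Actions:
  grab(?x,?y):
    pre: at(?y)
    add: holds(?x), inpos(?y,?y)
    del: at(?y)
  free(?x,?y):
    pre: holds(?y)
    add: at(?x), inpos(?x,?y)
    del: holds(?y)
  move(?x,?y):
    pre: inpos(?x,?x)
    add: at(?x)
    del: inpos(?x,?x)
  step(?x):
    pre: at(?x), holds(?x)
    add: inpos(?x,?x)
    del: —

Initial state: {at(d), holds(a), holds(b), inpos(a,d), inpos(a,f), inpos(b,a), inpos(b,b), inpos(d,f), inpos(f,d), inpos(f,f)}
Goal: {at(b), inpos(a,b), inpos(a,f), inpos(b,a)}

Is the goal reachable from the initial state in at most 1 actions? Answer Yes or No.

1. free(a,b)  →  {at(a), at(d), holds(a), inpos(a,b), inpos(a,d), inpos(a,f), inpos(b,a), inpos(b,b), inpos(d,f), inpos(f,d), inpos(f,f)}
2. free(b,a)  →  {at(a), at(b), at(d), inpos(a,b), inpos(a,d), inpos(a,f), inpos(b,a), inpos(b,b), inpos(d,f), inpos(f,d), inpos(f,f)}
optimal plan length = 2; 2 > 1

No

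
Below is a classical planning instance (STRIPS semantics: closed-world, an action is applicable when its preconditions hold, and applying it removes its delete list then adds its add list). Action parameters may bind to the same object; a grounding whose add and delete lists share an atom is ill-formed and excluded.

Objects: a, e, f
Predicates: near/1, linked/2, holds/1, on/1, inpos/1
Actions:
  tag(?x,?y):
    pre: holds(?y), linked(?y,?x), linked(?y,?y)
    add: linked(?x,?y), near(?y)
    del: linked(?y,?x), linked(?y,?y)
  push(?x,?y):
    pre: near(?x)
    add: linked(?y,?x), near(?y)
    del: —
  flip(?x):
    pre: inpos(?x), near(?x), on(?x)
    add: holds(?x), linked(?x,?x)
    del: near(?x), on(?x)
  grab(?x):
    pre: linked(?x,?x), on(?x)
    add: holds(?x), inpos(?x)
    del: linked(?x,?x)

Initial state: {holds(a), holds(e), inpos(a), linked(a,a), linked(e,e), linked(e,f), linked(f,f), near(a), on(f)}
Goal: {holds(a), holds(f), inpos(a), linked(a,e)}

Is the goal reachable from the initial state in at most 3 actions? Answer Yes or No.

Yes

1. tag(f,e)  →  {holds(a), holds(e), inpos(a), linked(a,a), linked(f,e), linked(f,f), near(a), near(e), on(f)}
2. push(e,a)  →  {holds(a), holds(e), inpos(a), linked(a,a), linked(a,e), linked(f,e), linked(f,f), near(a), near(e), on(f)}
3. grab(f)  →  {holds(a), holds(e), holds(f), inpos(a), inpos(f), linked(a,a), linked(a,e), linked(f,e), near(a), near(e), on(f)}
optimal plan length = 3; 3 ≤ 3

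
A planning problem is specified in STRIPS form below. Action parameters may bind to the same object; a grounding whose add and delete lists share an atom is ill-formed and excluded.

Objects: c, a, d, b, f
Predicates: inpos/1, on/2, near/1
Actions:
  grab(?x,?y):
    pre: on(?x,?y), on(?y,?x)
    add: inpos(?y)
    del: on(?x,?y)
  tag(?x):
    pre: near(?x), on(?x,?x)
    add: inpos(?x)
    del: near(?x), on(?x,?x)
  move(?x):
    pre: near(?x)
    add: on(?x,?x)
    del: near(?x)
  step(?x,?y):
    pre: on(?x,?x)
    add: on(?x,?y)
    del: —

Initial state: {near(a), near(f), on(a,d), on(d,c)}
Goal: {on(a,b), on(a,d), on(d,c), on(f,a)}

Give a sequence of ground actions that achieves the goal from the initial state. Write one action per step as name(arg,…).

1. move(a)  →  {near(f), on(a,a), on(a,d), on(d,c)}
2. move(f)  →  {on(a,a), on(a,d), on(d,c), on(f,f)}
3. step(a,b)  →  {on(a,a), on(a,b), on(a,d), on(d,c), on(f,f)}
4. step(f,a)  →  {on(a,a), on(a,b), on(a,d), on(d,c), on(f,a), on(f,f)}

move(a); move(f); step(a,b); step(f,a)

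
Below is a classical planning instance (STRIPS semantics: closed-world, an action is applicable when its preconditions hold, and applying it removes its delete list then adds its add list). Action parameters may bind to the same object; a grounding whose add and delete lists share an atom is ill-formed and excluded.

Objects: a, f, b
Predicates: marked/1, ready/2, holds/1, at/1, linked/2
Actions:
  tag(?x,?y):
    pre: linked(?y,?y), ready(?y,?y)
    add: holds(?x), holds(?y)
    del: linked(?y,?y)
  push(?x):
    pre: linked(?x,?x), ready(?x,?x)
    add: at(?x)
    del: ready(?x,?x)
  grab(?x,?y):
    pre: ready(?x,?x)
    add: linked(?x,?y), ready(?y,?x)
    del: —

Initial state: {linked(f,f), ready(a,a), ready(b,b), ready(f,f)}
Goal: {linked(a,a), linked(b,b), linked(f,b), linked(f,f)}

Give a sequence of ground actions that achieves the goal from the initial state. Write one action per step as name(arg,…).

grab(a,a); grab(f,b); grab(b,b)

1. grab(a,a)  →  {linked(a,a), linked(f,f), ready(a,a), ready(b,b), ready(f,f)}
2. grab(f,b)  →  {linked(a,a), linked(f,b), linked(f,f), ready(a,a), ready(b,b), ready(b,f), ready(f,f)}
3. grab(b,b)  →  {linked(a,a), linked(b,b), linked(f,b), linked(f,f), ready(a,a), ready(b,b), ready(b,f), ready(f,f)}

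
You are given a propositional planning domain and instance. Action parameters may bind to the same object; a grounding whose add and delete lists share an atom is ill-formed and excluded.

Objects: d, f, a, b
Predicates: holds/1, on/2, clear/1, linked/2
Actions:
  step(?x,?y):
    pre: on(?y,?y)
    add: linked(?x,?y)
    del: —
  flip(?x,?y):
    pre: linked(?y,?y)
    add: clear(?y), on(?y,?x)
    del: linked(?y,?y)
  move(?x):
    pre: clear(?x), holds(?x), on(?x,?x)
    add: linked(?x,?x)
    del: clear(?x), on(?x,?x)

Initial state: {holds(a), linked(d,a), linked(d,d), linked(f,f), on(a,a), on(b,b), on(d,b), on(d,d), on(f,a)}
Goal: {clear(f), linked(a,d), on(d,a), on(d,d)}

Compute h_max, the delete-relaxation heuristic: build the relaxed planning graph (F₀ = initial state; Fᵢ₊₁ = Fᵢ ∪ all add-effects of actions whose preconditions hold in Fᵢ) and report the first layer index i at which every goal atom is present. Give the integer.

F0 = init (9 atoms)
F1 = F0 ∪ {clear(d), clear(f), linked(a,a), linked(a,b), linked(a,d), linked(b,a), linked(b,b), linked(b,d), linked(d,b), linked(f,a), linked(f,b), linked(f,d), on(d,a), on(d,f), on(f,b), on(f,d), on(f,f)}  (26 atoms)
goal ⊆ F1  ⇒  h_max = 1

1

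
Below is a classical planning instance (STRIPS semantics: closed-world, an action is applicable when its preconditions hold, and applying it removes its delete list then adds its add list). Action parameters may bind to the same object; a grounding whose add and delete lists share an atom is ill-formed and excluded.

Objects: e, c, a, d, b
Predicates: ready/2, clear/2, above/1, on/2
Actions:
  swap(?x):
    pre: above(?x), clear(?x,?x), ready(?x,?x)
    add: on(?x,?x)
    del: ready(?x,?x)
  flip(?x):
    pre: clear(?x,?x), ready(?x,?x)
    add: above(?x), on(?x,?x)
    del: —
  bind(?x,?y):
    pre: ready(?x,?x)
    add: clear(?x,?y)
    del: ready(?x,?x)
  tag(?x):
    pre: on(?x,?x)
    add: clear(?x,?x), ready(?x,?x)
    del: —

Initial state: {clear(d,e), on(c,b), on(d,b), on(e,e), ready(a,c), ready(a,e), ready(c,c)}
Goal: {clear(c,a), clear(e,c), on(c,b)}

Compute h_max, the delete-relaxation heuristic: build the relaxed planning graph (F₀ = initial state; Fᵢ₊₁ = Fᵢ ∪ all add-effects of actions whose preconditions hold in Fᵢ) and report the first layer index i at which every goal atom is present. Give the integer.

F0 = init (7 atoms)
F1 = F0 ∪ {clear(c,a), clear(c,b), clear(c,c), clear(c,d), clear(c,e), clear(e,e), ready(e,e)}  (14 atoms)
F2 = F1 ∪ {above(c), above(e), clear(e,a), clear(e,b), clear(e,c), clear(e,d), on(c,c)}  (21 atoms)
goal ⊆ F2  ⇒  h_max = 2

2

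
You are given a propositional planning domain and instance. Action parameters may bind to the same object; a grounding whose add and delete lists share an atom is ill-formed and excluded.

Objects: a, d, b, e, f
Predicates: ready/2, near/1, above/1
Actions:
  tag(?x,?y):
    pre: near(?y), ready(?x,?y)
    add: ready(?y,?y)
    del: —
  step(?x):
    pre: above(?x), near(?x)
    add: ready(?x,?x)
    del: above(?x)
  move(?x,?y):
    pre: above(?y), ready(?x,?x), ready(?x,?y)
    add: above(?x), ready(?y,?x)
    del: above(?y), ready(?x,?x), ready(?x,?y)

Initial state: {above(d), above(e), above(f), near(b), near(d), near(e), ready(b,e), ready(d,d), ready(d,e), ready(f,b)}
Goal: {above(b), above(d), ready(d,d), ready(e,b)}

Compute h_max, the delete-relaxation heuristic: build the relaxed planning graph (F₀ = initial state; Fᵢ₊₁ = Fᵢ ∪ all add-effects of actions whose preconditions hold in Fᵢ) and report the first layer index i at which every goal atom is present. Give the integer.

F0 = init (10 atoms)
F1 = F0 ∪ {ready(b,b), ready(e,d), ready(e,e)}  (13 atoms)
F2 = F1 ∪ {above(b), ready(e,b)}  (15 atoms)
goal ⊆ F2  ⇒  h_max = 2

2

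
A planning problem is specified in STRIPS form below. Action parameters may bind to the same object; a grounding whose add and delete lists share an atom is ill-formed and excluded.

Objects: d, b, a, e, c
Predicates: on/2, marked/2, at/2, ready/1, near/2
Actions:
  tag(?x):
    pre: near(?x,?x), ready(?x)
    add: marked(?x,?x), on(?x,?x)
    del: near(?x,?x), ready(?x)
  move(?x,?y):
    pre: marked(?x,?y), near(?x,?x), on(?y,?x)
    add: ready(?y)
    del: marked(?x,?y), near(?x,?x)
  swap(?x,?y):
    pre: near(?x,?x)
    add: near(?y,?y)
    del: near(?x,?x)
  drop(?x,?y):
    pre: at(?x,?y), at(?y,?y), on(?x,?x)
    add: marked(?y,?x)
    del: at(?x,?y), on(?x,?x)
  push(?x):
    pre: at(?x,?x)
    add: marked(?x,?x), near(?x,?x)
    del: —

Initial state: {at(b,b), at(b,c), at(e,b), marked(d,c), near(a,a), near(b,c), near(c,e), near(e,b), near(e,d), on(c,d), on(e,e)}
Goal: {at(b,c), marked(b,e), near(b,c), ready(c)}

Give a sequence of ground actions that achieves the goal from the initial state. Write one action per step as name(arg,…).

1. swap(a,d)  →  {at(b,b), at(b,c), at(e,b), marked(d,c), near(b,c), near(c,e), near(d,d), near(e,b), near(e,d), on(c,d), on(e,e)}
2. move(d,c)  →  {at(b,b), at(b,c), at(e,b), near(b,c), near(c,e), near(e,b), near(e,d), on(c,d), on(e,e), ready(c)}
3. drop(e,b)  →  {at(b,b), at(b,c), marked(b,e), near(b,c), near(c,e), near(e,b), near(e,d), on(c,d), ready(c)}

swap(a,d); move(d,c); drop(e,b)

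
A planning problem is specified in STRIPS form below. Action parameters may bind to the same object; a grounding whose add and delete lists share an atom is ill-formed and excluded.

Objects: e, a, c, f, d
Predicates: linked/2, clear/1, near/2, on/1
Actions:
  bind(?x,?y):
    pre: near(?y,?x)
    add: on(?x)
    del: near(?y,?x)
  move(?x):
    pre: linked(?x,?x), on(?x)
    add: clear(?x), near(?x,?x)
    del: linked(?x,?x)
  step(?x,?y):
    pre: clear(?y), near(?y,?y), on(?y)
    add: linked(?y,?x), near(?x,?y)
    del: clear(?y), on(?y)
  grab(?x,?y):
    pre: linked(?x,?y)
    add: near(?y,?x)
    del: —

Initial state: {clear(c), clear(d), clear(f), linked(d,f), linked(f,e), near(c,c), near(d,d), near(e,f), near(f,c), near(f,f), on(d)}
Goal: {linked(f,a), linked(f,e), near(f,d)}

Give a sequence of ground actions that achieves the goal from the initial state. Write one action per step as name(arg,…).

bind(f,e); step(a,f); step(f,d)

1. bind(f,e)  →  {clear(c), clear(d), clear(f), linked(d,f), linked(f,e), near(c,c), near(d,d), near(f,c), near(f,f), on(d), on(f)}
2. step(a,f)  →  {clear(c), clear(d), linked(d,f), linked(f,a), linked(f,e), near(a,f), near(c,c), near(d,d), near(f,c), near(f,f), on(d)}
3. step(f,d)  →  {clear(c), linked(d,f), linked(f,a), linked(f,e), near(a,f), near(c,c), near(d,d), near(f,c), near(f,d), near(f,f)}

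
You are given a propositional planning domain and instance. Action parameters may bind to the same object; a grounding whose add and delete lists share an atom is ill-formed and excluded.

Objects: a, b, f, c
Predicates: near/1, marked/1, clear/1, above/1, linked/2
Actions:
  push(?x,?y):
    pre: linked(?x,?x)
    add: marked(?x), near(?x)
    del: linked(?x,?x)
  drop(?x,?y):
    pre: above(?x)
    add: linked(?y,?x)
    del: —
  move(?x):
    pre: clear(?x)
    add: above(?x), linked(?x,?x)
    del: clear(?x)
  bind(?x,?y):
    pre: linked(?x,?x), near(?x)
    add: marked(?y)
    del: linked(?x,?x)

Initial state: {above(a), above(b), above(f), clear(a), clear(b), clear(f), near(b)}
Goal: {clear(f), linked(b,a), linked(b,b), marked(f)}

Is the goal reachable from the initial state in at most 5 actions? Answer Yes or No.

Yes

1. drop(a,b)  →  {above(a), above(b), above(f), clear(a), clear(b), clear(f), linked(b,a), near(b)}
2. drop(b,b)  →  {above(a), above(b), above(f), clear(a), clear(b), clear(f), linked(b,a), linked(b,b), near(b)}
3. drop(f,f)  →  {above(a), above(b), above(f), clear(a), clear(b), clear(f), linked(b,a), linked(b,b), linked(f,f), near(b)}
4. push(f,a)  →  {above(a), above(b), above(f), clear(a), clear(b), clear(f), linked(b,a), linked(b,b), marked(f), near(b), near(f)}
optimal plan length = 4; 4 ≤ 5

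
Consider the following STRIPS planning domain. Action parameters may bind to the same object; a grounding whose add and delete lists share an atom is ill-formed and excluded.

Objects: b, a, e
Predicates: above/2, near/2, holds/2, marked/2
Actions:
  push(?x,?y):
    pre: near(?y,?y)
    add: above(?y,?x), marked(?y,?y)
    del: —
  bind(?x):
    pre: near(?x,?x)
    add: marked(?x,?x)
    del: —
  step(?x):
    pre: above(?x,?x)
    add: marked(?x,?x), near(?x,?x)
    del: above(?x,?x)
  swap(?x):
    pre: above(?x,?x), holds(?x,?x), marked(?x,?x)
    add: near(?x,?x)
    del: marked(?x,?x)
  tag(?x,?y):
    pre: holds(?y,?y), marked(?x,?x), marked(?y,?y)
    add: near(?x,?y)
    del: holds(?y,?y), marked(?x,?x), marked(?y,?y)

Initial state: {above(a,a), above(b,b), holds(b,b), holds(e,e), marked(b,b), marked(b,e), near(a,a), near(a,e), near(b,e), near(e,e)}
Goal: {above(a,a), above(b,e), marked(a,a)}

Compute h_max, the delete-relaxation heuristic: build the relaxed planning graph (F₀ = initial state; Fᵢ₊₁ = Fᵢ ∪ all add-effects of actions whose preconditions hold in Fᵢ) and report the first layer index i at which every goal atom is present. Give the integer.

2

F0 = init (10 atoms)
F1 = F0 ∪ {above(a,b), above(a,e), above(e,a), above(e,b), above(e,e), marked(a,a), marked(e,e), near(b,b)}  (18 atoms)
F2 = F1 ∪ {above(b,a), above(b,e), near(a,b), near(e,b)}  (22 atoms)
goal ⊆ F2  ⇒  h_max = 2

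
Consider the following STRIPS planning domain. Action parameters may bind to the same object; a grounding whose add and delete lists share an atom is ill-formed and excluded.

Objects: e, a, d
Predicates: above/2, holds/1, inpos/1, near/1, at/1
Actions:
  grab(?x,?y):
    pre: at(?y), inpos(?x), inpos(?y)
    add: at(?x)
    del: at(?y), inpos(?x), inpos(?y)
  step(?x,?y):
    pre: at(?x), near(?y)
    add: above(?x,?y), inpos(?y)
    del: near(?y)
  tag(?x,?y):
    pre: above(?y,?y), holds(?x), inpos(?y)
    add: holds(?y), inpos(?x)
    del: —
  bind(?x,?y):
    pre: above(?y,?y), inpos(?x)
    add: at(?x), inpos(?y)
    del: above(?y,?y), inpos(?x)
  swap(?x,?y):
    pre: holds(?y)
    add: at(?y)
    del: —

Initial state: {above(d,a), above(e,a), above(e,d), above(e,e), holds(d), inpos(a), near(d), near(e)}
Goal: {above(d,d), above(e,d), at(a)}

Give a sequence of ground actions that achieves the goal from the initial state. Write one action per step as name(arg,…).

1. bind(a,e)  →  {above(d,a), above(e,a), above(e,d), at(a), holds(d), inpos(e), near(d), near(e)}
2. swap(e,d)  →  {above(d,a), above(e,a), above(e,d), at(a), at(d), holds(d), inpos(e), near(d), near(e)}
3. step(d,d)  →  {above(d,a), above(d,d), above(e,a), above(e,d), at(a), at(d), holds(d), inpos(d), inpos(e), near(e)}

bind(a,e); swap(e,d); step(d,d)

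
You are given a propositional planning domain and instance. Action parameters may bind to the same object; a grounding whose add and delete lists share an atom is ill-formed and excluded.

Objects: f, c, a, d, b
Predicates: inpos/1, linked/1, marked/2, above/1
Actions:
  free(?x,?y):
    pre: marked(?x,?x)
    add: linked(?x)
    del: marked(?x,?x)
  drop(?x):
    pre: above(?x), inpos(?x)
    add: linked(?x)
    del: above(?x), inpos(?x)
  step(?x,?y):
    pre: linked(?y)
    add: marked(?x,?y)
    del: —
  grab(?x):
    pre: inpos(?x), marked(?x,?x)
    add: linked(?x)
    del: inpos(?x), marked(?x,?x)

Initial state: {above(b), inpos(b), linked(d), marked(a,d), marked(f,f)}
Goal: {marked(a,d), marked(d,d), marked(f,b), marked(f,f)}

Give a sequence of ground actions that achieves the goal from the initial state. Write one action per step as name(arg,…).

drop(b); step(f,b); step(d,d)

1. drop(b)  →  {linked(b), linked(d), marked(a,d), marked(f,f)}
2. step(f,b)  →  {linked(b), linked(d), marked(a,d), marked(f,b), marked(f,f)}
3. step(d,d)  →  {linked(b), linked(d), marked(a,d), marked(d,d), marked(f,b), marked(f,f)}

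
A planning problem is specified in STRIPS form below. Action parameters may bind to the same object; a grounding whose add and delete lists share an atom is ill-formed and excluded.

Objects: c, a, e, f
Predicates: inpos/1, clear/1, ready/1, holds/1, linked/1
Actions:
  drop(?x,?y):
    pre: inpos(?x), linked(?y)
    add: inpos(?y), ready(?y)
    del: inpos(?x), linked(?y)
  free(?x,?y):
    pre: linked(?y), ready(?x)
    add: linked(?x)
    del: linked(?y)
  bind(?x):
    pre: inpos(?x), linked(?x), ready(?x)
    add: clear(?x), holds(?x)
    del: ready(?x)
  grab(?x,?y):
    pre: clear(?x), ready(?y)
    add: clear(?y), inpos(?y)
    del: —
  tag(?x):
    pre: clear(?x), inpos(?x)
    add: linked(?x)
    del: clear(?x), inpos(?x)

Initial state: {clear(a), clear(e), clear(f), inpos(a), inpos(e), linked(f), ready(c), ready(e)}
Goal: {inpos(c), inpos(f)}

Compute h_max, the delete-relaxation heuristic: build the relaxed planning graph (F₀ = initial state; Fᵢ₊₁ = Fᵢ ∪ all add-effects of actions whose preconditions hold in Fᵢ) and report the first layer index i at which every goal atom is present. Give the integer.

F0 = init (8 atoms)
F1 = F0 ∪ {clear(c), inpos(c), inpos(f), linked(a), linked(c), linked(e), ready(f)}  (15 atoms)
goal ⊆ F1  ⇒  h_max = 1

1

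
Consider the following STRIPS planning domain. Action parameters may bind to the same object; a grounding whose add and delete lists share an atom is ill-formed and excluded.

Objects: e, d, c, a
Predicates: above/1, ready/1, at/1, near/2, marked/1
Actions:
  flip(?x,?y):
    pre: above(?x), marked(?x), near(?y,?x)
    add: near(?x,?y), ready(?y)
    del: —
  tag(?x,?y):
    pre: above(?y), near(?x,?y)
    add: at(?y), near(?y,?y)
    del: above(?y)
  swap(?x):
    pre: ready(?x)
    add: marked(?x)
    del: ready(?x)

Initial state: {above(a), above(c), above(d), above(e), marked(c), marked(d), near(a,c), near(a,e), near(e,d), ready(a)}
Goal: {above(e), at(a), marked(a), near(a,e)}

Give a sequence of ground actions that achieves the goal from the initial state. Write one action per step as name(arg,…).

flip(c,a); tag(c,a); swap(a)

1. flip(c,a)  →  {above(a), above(c), above(d), above(e), marked(c), marked(d), near(a,c), near(a,e), near(c,a), near(e,d), ready(a)}
2. tag(c,a)  →  {above(c), above(d), above(e), at(a), marked(c), marked(d), near(a,a), near(a,c), near(a,e), near(c,a), near(e,d), ready(a)}
3. swap(a)  →  {above(c), above(d), above(e), at(a), marked(a), marked(c), marked(d), near(a,a), near(a,c), near(a,e), near(c,a), near(e,d)}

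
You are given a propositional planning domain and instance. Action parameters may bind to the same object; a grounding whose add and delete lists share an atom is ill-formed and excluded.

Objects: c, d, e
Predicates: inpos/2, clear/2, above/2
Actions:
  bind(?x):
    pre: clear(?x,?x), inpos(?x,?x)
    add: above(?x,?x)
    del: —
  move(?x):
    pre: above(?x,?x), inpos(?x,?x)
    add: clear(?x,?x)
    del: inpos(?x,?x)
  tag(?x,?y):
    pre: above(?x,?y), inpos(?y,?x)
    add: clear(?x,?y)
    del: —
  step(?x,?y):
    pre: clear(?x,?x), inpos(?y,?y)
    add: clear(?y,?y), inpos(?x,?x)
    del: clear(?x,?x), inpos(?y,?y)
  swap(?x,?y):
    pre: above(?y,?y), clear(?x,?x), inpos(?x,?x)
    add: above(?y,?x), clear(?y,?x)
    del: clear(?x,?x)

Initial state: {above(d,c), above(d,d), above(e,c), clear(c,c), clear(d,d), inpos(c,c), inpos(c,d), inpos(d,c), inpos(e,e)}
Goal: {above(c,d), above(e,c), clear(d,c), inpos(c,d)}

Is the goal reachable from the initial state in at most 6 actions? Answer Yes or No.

1. bind(c)  →  {above(c,c), above(d,c), above(d,d), above(e,c), clear(c,c), clear(d,d), inpos(c,c), inpos(c,d), inpos(d,c), inpos(e,e)}
2. tag(d,c)  →  {above(c,c), above(d,c), above(d,d), above(e,c), clear(c,c), clear(d,c), clear(d,d), inpos(c,c), inpos(c,d), inpos(d,c), inpos(e,e)}
3. step(d,c)  →  {above(c,c), above(d,c), above(d,d), above(e,c), clear(c,c), clear(d,c), inpos(c,d), inpos(d,c), inpos(d,d), inpos(e,e)}
4. tag(d,d)  →  {above(c,c), above(d,c), above(d,d), above(e,c), clear(c,c), clear(d,c), clear(d,d), inpos(c,d), inpos(d,c), inpos(d,d), inpos(e,e)}
5. swap(d,c)  →  {above(c,c), above(c,d), above(d,c), above(d,d), above(e,c), clear(c,c), clear(c,d), clear(d,c), inpos(c,d), inpos(d,c), inpos(d,d), inpos(e,e)}
optimal plan length = 5; 5 ≤ 6

Yes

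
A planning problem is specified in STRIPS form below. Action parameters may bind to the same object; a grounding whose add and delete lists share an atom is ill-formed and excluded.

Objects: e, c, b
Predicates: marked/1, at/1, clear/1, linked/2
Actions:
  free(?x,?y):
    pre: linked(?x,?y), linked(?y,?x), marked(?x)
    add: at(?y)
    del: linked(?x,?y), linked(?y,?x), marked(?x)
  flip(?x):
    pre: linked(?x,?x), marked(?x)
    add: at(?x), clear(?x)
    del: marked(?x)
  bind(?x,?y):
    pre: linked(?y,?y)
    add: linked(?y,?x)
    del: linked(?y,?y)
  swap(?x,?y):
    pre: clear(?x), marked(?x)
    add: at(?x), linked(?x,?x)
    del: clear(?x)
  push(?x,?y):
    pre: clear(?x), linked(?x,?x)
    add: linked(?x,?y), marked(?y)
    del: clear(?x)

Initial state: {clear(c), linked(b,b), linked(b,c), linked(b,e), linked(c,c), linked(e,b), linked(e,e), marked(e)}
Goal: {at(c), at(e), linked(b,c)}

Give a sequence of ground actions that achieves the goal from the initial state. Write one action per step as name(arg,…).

1. free(e,e)  →  {at(e), clear(c), linked(b,b), linked(b,c), linked(b,e), linked(c,c), linked(e,b)}
2. push(c,c)  →  {at(e), linked(b,b), linked(b,c), linked(b,e), linked(c,c), linked(e,b), marked(c)}
3. free(c,c)  →  {at(c), at(e), linked(b,b), linked(b,c), linked(b,e), linked(e,b)}

free(e,e); push(c,c); free(c,c)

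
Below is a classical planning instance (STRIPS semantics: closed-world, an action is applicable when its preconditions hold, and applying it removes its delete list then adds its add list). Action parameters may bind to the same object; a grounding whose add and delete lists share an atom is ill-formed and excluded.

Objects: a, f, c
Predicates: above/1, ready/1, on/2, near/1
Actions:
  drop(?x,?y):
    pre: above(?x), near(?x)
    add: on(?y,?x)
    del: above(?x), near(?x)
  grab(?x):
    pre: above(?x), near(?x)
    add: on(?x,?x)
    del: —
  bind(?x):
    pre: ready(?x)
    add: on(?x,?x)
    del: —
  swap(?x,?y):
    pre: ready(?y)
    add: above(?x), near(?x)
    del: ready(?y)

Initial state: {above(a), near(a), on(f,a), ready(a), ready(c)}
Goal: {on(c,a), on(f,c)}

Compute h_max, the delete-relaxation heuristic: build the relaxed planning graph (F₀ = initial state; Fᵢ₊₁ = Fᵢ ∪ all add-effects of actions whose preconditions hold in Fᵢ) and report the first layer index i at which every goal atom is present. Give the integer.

F0 = init (5 atoms)
F1 = F0 ∪ {above(c), above(f), near(c), near(f), on(a,a), on(c,a), on(c,c)}  (12 atoms)
F2 = F1 ∪ {on(a,c), on(a,f), on(c,f), on(f,c), on(f,f)}  (17 atoms)
goal ⊆ F2  ⇒  h_max = 2

2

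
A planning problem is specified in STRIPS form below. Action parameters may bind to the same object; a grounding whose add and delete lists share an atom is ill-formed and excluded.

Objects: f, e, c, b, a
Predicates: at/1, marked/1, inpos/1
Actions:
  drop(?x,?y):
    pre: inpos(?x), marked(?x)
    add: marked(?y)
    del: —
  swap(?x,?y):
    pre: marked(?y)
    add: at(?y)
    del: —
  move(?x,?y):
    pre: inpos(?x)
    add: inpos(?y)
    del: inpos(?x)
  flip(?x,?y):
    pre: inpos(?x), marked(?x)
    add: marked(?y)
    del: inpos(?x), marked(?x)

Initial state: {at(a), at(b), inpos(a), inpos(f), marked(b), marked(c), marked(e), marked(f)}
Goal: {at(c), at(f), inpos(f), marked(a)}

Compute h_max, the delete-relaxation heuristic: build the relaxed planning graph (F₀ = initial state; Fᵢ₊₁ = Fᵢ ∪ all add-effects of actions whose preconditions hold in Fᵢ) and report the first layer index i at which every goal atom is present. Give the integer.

1

F0 = init (8 atoms)
F1 = F0 ∪ {at(c), at(e), at(f), inpos(b), inpos(c), inpos(e), marked(a)}  (15 atoms)
goal ⊆ F1  ⇒  h_max = 1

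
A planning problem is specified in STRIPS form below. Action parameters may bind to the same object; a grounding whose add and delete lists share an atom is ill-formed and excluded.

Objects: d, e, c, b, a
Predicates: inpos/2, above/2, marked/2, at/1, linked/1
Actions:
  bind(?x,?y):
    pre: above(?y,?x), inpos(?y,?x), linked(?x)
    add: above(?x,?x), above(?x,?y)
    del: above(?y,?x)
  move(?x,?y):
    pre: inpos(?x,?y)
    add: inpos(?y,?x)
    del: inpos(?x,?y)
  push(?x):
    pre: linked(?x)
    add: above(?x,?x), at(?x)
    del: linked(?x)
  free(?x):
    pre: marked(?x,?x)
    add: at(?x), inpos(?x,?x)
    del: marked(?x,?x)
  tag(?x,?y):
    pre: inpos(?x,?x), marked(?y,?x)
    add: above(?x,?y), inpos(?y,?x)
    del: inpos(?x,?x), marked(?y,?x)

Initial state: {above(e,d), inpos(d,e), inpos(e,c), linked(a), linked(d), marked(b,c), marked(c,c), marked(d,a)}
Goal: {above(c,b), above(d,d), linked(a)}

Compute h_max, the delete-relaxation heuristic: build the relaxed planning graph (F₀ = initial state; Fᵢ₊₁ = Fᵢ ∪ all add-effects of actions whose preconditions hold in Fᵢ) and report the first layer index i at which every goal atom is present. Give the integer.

2

F0 = init (8 atoms)
F1 = F0 ∪ {above(a,a), above(d,d), at(a), at(c), at(d), inpos(c,c), inpos(c,e), inpos(e,d)}  (16 atoms)
F2 = F1 ∪ {above(c,b), above(d,e), inpos(b,c)}  (19 atoms)
goal ⊆ F2  ⇒  h_max = 2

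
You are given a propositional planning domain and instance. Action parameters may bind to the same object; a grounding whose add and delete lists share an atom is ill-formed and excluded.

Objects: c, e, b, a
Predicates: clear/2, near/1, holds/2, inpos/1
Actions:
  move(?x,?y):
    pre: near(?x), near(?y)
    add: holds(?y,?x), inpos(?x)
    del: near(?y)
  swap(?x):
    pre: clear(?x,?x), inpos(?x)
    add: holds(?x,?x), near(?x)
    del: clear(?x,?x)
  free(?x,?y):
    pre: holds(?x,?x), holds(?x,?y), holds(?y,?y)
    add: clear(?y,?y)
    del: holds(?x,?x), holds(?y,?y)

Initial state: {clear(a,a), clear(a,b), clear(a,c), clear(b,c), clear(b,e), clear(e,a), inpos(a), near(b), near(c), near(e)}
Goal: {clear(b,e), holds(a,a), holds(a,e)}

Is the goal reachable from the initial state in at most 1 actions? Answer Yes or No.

1. swap(a)  →  {clear(a,b), clear(a,c), clear(b,c), clear(b,e), clear(e,a), holds(a,a), inpos(a), near(a), near(b), near(c), near(e)}
2. move(e,a)  →  {clear(a,b), clear(a,c), clear(b,c), clear(b,e), clear(e,a), holds(a,a), holds(a,e), inpos(a), inpos(e), near(b), near(c), near(e)}
optimal plan length = 2; 2 > 1

No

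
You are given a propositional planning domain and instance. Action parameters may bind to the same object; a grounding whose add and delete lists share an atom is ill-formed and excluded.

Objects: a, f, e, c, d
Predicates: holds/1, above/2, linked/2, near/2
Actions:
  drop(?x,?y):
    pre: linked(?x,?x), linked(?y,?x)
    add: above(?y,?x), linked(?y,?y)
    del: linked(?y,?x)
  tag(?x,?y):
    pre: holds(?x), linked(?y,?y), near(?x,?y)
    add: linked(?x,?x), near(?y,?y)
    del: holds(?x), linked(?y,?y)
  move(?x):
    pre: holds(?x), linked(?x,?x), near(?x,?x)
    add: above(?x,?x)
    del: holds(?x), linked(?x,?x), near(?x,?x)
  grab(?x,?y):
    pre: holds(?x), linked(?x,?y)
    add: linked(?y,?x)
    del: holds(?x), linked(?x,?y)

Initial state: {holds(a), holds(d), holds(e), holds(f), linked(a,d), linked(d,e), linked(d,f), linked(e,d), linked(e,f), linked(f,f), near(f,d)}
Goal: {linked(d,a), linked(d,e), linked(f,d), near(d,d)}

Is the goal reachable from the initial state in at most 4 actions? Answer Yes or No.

No

1. drop(f,e)  →  {above(e,f), holds(a), holds(d), holds(e), holds(f), linked(a,d), linked(d,e), linked(d,f), linked(e,d), linked(e,e), linked(f,f), near(f,d)}
2. drop(e,d)  →  {above(d,e), above(e,f), holds(a), holds(d), holds(e), holds(f), linked(a,d), linked(d,d), linked(d,f), linked(e,d), linked(e,e), linked(f,f), near(f,d)}
3. tag(f,d)  →  {above(d,e), above(e,f), holds(a), holds(d), holds(e), linked(a,d), linked(d,f), linked(e,d), linked(e,e), linked(f,f), near(d,d), near(f,d)}
4. grab(a,d)  →  {above(d,e), above(e,f), holds(d), holds(e), linked(d,a), linked(d,f), linked(e,d), linked(e,e), linked(f,f), near(d,d), near(f,d)}
5. grab(e,d)  →  {above(d,e), above(e,f), holds(d), linked(d,a), linked(d,e), linked(d,f), linked(e,e), linked(f,f), near(d,d), near(f,d)}
6. grab(d,f)  →  {above(d,e), above(e,f), linked(d,a), linked(d,e), linked(e,e), linked(f,d), linked(f,f), near(d,d), near(f,d)}
optimal plan length = 6; 6 > 4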